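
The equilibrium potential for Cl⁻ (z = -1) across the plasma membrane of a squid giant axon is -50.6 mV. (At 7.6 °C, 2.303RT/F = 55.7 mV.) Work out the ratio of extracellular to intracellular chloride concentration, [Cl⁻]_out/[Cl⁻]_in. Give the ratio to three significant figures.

8.10

log₁₀([out]/[in]) = E·z/(55.7) = -50.6 × -1 / 55.7 = 0.9084
[out]/[in] = 10^(0.9084) = 8.099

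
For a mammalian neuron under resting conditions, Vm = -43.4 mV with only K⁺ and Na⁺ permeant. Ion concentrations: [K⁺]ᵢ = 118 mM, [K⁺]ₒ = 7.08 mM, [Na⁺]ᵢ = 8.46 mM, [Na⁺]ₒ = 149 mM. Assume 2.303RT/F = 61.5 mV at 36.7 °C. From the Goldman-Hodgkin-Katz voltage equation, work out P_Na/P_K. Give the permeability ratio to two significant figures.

0.11

Let α = P_Na/P_K. GHK: Vm = 61.5·log₁₀[(Kₒ + α·Naₒ)/(Kᵢ + α·Naᵢ)].
10^(Vm/61.5) = 10^(-43.4/61.5) = 0.19693
So 0.19693·(Kᵢ + α·Naᵢ) = Kₒ + α·Naₒ → α = (0.19693·118.0 − 7.08) / (149.0 − 0.19693·8.46)
α = (23.24 − 7.08) / (149.0 − 1.666) = 16.16/147.3 = 0.1097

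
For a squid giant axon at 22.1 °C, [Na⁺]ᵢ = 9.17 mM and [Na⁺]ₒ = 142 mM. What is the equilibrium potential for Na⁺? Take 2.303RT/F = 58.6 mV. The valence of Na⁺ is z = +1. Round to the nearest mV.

E = (58.6/z) · log₁₀([Na⁺]_out/[Na⁺]_in) with z = +1.
= (58.6/1) · log₁₀(142/9.17) = 58.60 · log₁₀(15.49)
= 58.60 · (1.1899) = 69.73 mV

70 mV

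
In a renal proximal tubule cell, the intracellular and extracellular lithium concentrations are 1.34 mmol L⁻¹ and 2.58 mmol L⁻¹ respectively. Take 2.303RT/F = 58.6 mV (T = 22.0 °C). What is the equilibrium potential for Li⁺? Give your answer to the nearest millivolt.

17 mV

E = (58.6/z) · log₁₀([Li⁺]_out/[Li⁺]_in) with z = +1.
= (58.6/1) · log₁₀(2.58/1.34) = 58.60 · log₁₀(1.925)
= 58.60 · (0.2845) = 16.67 mV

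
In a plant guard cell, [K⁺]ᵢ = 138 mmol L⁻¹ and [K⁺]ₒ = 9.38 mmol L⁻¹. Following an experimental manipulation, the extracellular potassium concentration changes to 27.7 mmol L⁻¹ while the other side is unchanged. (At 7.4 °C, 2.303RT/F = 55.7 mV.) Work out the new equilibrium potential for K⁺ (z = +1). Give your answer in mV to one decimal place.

-38.8 mV

After the shift: [K⁺]_out = 27.7, [K⁺]_in = 138 mmol L⁻¹.
E_new = (55.7/1)·log₁₀(27.7/138) = 55.70 · (-0.6974) = -38.85 mV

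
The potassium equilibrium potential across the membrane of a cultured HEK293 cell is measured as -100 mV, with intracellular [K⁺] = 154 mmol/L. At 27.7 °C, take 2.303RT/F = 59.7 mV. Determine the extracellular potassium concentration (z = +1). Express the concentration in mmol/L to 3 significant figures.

3.25 mmol/L

Nernst: E = (59.7/1) · log₁₀([out]/[in]), so log₁₀([out]/[in]) = -100.0 × 1 / 59.7 = -1.6750.
[out]/[in] = 10^(-1.6750) = 0.02113.
[out] = 0.02113 × 154 = 3.254 mmol/L.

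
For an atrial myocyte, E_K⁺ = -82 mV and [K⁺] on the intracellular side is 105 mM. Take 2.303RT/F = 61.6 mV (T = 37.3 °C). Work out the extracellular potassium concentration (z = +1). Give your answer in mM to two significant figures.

4.9 mM

Nernst: E = (61.6/1) · log₁₀([out]/[in]), so log₁₀([out]/[in]) = -82.0 × 1 / 61.6 = -1.3312.
[out]/[in] = 10^(-1.3312) = 0.04665.
[out] = 0.04665 × 105 = 4.898 mM.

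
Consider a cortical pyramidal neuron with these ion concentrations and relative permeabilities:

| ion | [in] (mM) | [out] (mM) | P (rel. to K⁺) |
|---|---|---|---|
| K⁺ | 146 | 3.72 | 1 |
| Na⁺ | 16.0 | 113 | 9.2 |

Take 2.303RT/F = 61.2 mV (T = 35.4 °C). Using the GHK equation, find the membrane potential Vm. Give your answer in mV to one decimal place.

33.7 mV

Vm = 61.2 · log₁₀[(Σ P·[cation]ₒ + Σ P·[anion]ᵢ) / (Σ P·[cation]ᵢ + Σ P·[anion]ₒ)]
Numerator = 1×3.72 + 9.2×113 = 1043
Denominator = 1×146 + 9.2×16.0 = 293.2
Vm = 61.2 · log₁₀(3.5584) = 61.2 × (0.5513) = 33.74 mV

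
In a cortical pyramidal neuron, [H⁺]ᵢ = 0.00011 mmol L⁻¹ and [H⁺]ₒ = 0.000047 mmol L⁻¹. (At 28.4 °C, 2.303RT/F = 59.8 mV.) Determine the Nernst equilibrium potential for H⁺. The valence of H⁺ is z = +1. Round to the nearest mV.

-22 mV

E = (59.8/z) · log₁₀([H⁺]_out/[H⁺]_in) with z = +1.
= (59.8/1) · log₁₀(0.000047/0.00011) = 59.80 · log₁₀(0.4273)
= 59.80 · (-0.3693) = -22.08 mV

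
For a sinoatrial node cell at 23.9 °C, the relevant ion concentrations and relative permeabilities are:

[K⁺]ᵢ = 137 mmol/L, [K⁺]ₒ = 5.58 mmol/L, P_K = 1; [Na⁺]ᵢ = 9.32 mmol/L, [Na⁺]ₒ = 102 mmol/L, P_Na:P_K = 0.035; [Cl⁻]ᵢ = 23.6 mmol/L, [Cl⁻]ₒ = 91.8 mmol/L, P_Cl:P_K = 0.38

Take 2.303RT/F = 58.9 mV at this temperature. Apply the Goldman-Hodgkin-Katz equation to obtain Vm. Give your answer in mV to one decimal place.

-57.6 mV

Vm = 58.9 · log₁₀[(Σ P·[cation]ₒ + Σ P·[anion]ᵢ) / (Σ P·[cation]ᵢ + Σ P·[anion]ₒ)]
Numerator = 1×5.58 + 0.035×102 + 0.38×23.6 = 18.12
Denominator = 1×137 + 0.035×9.32 + 0.38×91.8 = 172.2
Vm = 58.9 · log₁₀(0.10521) = 58.9 × (-0.9779) = -57.60 mV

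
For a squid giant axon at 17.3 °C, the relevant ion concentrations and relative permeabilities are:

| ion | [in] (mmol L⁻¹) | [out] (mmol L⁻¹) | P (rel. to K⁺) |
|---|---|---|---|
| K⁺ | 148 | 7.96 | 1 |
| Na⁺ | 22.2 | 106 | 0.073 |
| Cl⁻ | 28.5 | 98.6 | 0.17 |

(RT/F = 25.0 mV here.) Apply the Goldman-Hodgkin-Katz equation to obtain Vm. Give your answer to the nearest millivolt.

-52 mV

Vm = 25.0 · ln[(Σ P·[cation]ₒ + Σ P·[anion]ᵢ) / (Σ P·[cation]ᵢ + Σ P·[anion]ₒ)]
Numerator = 1×7.96 + 0.073×106 + 0.17×28.5 = 20.54
Denominator = 1×148 + 0.073×22.2 + 0.17×98.6 = 166.4
Vm = 25.0 · ln(0.12347) = 25.0 × (-2.0918) = -52.29 mV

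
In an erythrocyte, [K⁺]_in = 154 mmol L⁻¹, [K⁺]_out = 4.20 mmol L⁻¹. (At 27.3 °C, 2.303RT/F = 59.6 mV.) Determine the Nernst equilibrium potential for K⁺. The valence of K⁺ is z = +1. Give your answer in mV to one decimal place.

E = (59.6/z) · log₁₀([K⁺]_out/[K⁺]_in) with z = +1.
= (59.6/1) · log₁₀(4.20/154) = 59.60 · log₁₀(0.02727)
= 59.60 · (-1.5643) = -93.23 mV

-93.2 mV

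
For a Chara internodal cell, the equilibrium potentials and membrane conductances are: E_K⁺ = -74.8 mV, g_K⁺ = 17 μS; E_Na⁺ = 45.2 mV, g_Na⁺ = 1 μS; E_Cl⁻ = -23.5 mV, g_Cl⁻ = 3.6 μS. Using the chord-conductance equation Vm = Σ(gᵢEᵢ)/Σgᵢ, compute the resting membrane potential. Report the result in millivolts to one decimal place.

Σ gᵢEᵢ = 17·(-74.8) + 1·(45.2) + 3.6·(-23.5) = -1311.00
Σ gᵢ = 17 + 1 + 3.6 = 21.6
Vm = -1311.00 / 21.6 = -60.69 mV

-60.7 mV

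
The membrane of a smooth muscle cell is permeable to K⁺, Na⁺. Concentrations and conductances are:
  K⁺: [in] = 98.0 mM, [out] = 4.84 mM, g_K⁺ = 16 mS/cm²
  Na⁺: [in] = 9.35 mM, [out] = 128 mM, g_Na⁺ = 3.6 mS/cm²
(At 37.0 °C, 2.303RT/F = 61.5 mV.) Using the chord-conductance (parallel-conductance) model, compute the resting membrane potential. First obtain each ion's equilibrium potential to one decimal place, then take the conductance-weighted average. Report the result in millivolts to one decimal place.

E_K⁺ = (61.5/1)·log₁₀(4.84/98.0) = -80.3 mV
E_Na⁺ = (61.5/1)·log₁₀(128/9.35) = 69.9 mV
Vm = (Σ gᵢEᵢ)/(Σ gᵢ) = (16·-80.3 + 3.6·69.9) / (16 + 3.6)
= -1033.16 / 19.6 = -52.71 mV

-52.7 mV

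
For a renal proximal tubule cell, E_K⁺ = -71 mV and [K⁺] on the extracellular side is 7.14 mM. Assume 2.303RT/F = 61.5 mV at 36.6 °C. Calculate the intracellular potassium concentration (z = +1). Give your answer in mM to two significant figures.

Nernst: E = (61.5/1) · log₁₀([out]/[in]), so log₁₀([out]/[in]) = -71.0 × 1 / 61.5 = -1.1545.
[out]/[in] = 10^(-1.1545) = 0.07007.
[in] = 7.14 / 0.07007 = 101.9 mM.

100 mM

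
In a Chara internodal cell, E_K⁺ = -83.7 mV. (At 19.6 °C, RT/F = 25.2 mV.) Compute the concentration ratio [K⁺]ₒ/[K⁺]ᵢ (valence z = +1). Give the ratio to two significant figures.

ln([out]/[in]) = E·z/(25.2) = -83.7 × 1 / 25.2 = -3.3214
[out]/[in] = e^(-3.3214) = 0.0361

0.036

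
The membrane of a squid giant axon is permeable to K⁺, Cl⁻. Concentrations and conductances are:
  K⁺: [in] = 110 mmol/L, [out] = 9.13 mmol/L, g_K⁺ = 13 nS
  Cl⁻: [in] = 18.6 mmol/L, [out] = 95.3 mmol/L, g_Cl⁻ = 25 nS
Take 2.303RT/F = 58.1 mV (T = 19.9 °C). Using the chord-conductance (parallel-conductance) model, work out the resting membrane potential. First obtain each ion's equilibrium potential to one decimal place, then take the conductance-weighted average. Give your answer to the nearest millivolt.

-49 mV

E_K⁺ = (58.1/1)·log₁₀(9.13/110) = -62.8 mV
E_Cl⁻ = (58.1/-1)·log₁₀(95.3/18.6) = -41.2 mV
Vm = (Σ gᵢEᵢ)/(Σ gᵢ) = (13·-62.8 + 25·-41.2) / (13 + 25)
= -1846.40 / 38 = -48.59 mV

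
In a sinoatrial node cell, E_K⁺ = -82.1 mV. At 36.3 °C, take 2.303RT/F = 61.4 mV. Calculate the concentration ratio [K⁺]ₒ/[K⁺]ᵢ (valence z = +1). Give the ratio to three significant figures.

0.0460

log₁₀([out]/[in]) = E·z/(61.4) = -82.1 × 1 / 61.4 = -1.3371
[out]/[in] = 10^(-1.3371) = 0.04601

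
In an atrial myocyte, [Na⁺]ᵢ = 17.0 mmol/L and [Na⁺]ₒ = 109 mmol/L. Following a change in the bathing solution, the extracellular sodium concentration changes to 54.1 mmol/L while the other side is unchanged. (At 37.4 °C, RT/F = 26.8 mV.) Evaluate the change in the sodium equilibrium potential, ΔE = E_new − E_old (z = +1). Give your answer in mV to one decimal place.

-18.8 mV

E_old = (26.8/1)·ln(109/17.0) = 49.80 mV
E_new = (26.8/1)·ln(54.1/17.0) = 31.02 mV
ΔE = 31.02 − (49.80) = -18.77 mV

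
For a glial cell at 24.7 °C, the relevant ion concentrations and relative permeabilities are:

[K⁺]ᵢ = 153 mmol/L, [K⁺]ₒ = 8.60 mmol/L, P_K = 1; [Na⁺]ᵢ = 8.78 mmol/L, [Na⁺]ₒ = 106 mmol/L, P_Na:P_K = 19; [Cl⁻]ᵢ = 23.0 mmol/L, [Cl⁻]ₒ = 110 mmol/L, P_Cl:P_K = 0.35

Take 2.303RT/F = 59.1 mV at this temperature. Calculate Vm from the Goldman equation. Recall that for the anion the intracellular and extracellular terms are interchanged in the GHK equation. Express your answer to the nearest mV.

Vm = 59.1 · log₁₀[(Σ P·[cation]ₒ + Σ P·[anion]ᵢ) / (Σ P·[cation]ᵢ + Σ P·[anion]ₒ)]
Numerator = 1×8.60 + 19×106 + 0.35×23.0 = 2031
Denominator = 1×153 + 19×8.78 + 0.35×110 = 358.3
Vm = 59.1 · log₁₀(5.6671) = 59.1 × (0.7534) = 44.52 mV

45 mV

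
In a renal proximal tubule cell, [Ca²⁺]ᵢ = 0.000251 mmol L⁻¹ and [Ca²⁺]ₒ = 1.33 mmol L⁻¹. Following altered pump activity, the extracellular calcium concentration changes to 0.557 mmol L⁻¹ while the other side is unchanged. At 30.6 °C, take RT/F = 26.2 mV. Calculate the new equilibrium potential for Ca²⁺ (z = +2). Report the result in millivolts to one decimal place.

100.9 mV

After the shift: [Ca²⁺]_out = 0.557, [Ca²⁺]_in = 0.000251 mmol L⁻¹.
E_new = (26.2/2)·ln(0.557/0.000251) = 13.10 · (7.7049) = 100.93 mV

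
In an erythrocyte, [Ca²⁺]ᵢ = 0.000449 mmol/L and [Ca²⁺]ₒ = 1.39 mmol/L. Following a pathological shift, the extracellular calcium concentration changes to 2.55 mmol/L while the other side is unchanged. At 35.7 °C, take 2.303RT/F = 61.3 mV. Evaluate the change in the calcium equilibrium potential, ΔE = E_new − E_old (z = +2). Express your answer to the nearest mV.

E_old = (61.3/2)·log₁₀(1.39/0.000449) = 106.99 mV
E_new = (61.3/2)·log₁₀(2.55/0.000449) = 115.07 mV
ΔE = 115.07 − (106.99) = 8.08 mV

8 mV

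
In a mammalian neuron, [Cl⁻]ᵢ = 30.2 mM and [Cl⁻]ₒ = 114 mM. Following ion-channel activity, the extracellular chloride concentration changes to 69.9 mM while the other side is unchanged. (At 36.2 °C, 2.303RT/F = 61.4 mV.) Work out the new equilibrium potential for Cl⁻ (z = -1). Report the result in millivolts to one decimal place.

After the shift: [Cl⁻]_out = 69.9, [Cl⁻]_in = 30.2 mM.
E_new = (61.4/-1)·log₁₀(69.9/30.2) = -61.40 · (0.3645) = -22.38 mV

-22.4 mV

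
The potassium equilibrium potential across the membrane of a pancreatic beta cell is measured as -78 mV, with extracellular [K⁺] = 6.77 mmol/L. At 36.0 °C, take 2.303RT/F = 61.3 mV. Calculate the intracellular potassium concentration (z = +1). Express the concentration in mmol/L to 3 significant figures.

Nernst: E = (61.3/1) · log₁₀([out]/[in]), so log₁₀([out]/[in]) = -78.0 × 1 / 61.3 = -1.2724.
[out]/[in] = 10^(-1.2724) = 0.0534.
[in] = 6.77 / 0.0534 = 126.8 mmol/L.

127 mmol/L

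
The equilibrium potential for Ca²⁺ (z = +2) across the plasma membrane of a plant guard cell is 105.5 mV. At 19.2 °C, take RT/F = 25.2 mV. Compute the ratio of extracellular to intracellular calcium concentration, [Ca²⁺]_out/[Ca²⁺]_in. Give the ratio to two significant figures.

ln([out]/[in]) = E·z/(25.2) = 105.5 × 2 / 25.2 = 8.3730
[out]/[in] = e^(8.3730) = 4329

4300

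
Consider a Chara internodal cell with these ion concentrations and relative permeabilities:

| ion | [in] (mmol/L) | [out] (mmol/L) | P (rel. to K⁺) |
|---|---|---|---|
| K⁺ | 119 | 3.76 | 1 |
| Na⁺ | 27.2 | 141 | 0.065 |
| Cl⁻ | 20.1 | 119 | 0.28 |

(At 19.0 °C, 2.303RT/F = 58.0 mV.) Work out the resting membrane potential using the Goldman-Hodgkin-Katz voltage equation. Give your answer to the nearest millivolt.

Vm = 58.0 · log₁₀[(Σ P·[cation]ₒ + Σ P·[anion]ᵢ) / (Σ P·[cation]ᵢ + Σ P·[anion]ₒ)]
Numerator = 1×3.76 + 0.065×141 + 0.28×20.1 = 18.55
Denominator = 1×119 + 0.065×27.2 + 0.28×119 = 154.1
Vm = 58.0 · log₁₀(0.12041) = 58.0 × (-0.9194) = -53.32 mV

-53 mV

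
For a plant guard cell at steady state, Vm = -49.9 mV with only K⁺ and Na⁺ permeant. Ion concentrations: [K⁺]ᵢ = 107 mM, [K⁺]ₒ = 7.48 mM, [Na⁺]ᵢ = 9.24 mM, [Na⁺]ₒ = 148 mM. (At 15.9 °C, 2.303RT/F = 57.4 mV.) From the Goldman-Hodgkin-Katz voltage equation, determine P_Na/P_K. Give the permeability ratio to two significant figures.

0.048

Let α = P_Na/P_K. GHK: Vm = 57.4·log₁₀[(Kₒ + α·Naₒ)/(Kᵢ + α·Naᵢ)].
10^(Vm/57.4) = 10^(-49.9/57.4) = 0.1351
So 0.1351·(Kᵢ + α·Naᵢ) = Kₒ + α·Naₒ → α = (0.1351·107.0 − 7.48) / (148.0 − 0.1351·9.24)
α = (14.46 − 7.48) / (148.0 − 1.248) = 6.976/146.8 = 0.04754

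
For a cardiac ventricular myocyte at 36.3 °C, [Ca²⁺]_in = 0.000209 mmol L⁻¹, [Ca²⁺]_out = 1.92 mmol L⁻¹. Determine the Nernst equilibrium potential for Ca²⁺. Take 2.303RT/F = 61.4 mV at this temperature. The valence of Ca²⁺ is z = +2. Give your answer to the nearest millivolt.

E = (61.4/z) · log₁₀([Ca²⁺]_out/[Ca²⁺]_in) with z = +2.
= (61.4/2) · log₁₀(1.92/0.000209) = 30.70 · log₁₀(9187)
= 30.70 · (3.9632) = 121.67 mV

122 mV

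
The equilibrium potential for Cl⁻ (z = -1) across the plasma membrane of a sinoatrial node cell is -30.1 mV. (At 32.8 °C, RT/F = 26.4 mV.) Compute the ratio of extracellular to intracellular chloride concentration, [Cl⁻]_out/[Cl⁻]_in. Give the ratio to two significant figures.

ln([out]/[in]) = E·z/(26.4) = -30.1 × -1 / 26.4 = 1.1402
[out]/[in] = e^(1.1402) = 3.127

3.1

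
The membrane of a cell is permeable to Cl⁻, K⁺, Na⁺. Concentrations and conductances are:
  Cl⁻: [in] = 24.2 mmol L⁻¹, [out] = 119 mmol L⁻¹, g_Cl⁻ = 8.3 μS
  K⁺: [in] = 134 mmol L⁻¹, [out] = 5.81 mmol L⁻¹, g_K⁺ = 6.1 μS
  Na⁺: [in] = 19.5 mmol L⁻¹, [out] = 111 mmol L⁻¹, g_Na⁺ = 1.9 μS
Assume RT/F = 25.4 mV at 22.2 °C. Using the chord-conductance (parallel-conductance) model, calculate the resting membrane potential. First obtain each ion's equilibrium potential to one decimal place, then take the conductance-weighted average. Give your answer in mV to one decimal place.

E_Cl⁻ = (25.4/-1)·ln(119/24.2) = -40.5 mV
E_K⁺ = (25.4/1)·ln(5.81/134) = -79.7 mV
E_Na⁺ = (25.4/1)·ln(111/19.5) = 44.2 mV
Vm = (Σ gᵢEᵢ)/(Σ gᵢ) = (8.3·-40.5 + 6.1·-79.7 + 1.9·44.2) / (8.3 + 6.1 + 1.9)
= -738.34 / 16.3 = -45.30 mV

-45.3 mV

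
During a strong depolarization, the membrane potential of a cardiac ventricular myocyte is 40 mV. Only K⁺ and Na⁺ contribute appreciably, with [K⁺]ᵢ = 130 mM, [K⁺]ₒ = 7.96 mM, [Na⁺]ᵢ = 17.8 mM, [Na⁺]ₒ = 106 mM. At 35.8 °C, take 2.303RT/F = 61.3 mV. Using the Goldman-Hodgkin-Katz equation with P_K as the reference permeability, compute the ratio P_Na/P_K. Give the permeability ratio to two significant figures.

22

Let α = P_Na/P_K. GHK: Vm = 61.3·log₁₀[(Kₒ + α·Naₒ)/(Kᵢ + α·Naᵢ)].
10^(Vm/61.3) = 10^(40.0/61.3) = 4.4929
So 4.4929·(Kᵢ + α·Naᵢ) = Kₒ + α·Naₒ → α = (4.4929·130.0 − 7.96) / (106.0 − 4.4929·17.8)
α = (584.1 − 7.96) / (106.0 − 79.97) = 576.1/26.03 = 22.14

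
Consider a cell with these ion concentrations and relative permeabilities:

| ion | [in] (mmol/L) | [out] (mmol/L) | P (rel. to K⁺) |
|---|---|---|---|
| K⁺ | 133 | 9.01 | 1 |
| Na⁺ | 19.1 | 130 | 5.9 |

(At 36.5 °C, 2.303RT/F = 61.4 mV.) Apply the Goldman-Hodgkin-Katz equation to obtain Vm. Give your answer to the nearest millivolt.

31 mV

Vm = 61.4 · log₁₀[(Σ P·[cation]ₒ + Σ P·[anion]ᵢ) / (Σ P·[cation]ᵢ + Σ P·[anion]ₒ)]
Numerator = 1×9.01 + 5.9×130 = 776
Denominator = 1×133 + 5.9×19.1 = 245.7
Vm = 61.4 · log₁₀(3.1585) = 61.4 × (0.4995) = 30.67 mV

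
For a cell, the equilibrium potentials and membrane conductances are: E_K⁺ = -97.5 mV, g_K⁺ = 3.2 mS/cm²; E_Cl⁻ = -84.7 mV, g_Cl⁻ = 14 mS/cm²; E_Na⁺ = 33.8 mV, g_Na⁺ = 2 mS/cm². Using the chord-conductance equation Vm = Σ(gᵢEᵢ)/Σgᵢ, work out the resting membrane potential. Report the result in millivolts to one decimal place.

Σ gᵢEᵢ = 3.2·(-97.5) + 14·(-84.7) + 2·(33.8) = -1430.20
Σ gᵢ = 3.2 + 14 + 2 = 19.2
Vm = -1430.20 / 19.2 = -74.49 mV

-74.5 mV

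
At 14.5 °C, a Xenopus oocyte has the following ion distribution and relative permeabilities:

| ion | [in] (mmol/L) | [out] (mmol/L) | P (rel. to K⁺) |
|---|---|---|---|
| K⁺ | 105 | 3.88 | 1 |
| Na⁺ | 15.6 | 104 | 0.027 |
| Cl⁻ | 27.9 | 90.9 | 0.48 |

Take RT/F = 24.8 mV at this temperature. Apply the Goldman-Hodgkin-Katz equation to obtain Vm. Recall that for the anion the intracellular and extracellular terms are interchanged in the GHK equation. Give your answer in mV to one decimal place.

Vm = 24.8 · ln[(Σ P·[cation]ₒ + Σ P·[anion]ᵢ) / (Σ P·[cation]ᵢ + Σ P·[anion]ₒ)]
Numerator = 1×3.88 + 0.027×104 + 0.48×27.9 = 20.08
Denominator = 1×105 + 0.027×15.6 + 0.48×90.9 = 149.1
Vm = 24.8 · ln(0.13472) = 24.8 × (-2.0046) = -49.71 mV

-49.7 mV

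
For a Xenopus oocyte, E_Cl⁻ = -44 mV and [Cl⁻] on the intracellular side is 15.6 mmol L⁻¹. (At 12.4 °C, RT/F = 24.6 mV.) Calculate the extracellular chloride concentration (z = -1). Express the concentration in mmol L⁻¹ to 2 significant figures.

93 mmol L⁻¹

Nernst: E = (24.6/-1) · ln([out]/[in]), so ln([out]/[in]) = -44.0 × -1 / 24.6 = 1.7886.
[out]/[in] = e^(1.7886) = 5.981.
[out] = 5.981 × 15.6 = 93.31 mmol L⁻¹.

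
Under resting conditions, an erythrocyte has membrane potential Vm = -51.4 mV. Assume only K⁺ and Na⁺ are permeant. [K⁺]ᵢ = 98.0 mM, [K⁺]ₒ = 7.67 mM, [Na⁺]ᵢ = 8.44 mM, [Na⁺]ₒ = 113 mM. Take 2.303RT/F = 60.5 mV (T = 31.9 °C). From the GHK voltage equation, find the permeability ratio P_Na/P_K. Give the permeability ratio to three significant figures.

0.0553

Let α = P_Na/P_K. GHK: Vm = 60.5·log₁₀[(Kₒ + α·Naₒ)/(Kᵢ + α·Naᵢ)].
10^(Vm/60.5) = 10^(-51.4/60.5) = 0.14139
So 0.14139·(Kᵢ + α·Naᵢ) = Kₒ + α·Naₒ → α = (0.14139·98.0 − 7.67) / (113.0 − 0.14139·8.44)
α = (13.86 − 7.67) / (113.0 − 1.193) = 6.186/111.8 = 0.05533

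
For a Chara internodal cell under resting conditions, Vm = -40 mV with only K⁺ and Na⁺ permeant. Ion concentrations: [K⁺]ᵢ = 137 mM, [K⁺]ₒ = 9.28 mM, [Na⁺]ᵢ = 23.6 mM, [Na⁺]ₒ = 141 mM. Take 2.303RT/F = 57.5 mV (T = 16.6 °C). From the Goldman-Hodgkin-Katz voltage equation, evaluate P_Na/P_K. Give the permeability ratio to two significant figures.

0.13

Let α = P_Na/P_K. GHK: Vm = 57.5·log₁₀[(Kₒ + α·Naₒ)/(Kᵢ + α·Naᵢ)].
10^(Vm/57.5) = 10^(-40.0/57.5) = 0.20153
So 0.20153·(Kᵢ + α·Naᵢ) = Kₒ + α·Naₒ → α = (0.20153·137.0 − 9.28) / (141.0 − 0.20153·23.6)
α = (27.61 − 9.28) / (141.0 − 4.756) = 18.33/136.2 = 0.1345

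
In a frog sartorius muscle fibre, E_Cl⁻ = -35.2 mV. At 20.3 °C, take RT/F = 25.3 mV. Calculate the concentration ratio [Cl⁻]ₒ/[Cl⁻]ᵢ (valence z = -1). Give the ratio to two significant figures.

4.0

ln([out]/[in]) = E·z/(25.3) = -35.2 × -1 / 25.3 = 1.3913
[out]/[in] = e^(1.3913) = 4.02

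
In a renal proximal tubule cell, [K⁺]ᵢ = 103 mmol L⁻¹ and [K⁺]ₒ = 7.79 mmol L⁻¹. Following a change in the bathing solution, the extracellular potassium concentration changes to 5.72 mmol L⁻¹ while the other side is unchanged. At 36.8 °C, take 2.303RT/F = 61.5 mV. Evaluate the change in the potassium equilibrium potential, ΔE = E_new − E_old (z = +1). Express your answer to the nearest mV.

-8 mV

E_old = (61.5/1)·log₁₀(7.79/103) = -68.96 mV
E_new = (61.5/1)·log₁₀(5.72/103) = -77.21 mV
ΔE = -77.21 − (-68.96) = -8.25 mV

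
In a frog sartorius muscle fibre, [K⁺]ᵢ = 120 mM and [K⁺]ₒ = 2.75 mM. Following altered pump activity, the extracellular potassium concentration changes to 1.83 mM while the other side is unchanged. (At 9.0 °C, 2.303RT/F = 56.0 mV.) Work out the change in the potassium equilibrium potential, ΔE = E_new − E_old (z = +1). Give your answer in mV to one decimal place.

E_old = (56.0/1)·log₁₀(2.75/120) = -91.83 mV
E_new = (56.0/1)·log₁₀(1.83/120) = -101.74 mV
ΔE = -101.74 − (-91.83) = -9.91 mV

-9.9 mV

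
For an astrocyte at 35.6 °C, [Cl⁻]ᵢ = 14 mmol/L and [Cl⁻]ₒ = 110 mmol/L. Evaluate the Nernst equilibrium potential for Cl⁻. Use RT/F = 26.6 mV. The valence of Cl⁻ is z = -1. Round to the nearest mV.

-55 mV

E = (26.6/z) · ln([Cl⁻]_out/[Cl⁻]_in) with z = -1.
For an anion, dividing by z = -1 reverses the sign.
= (26.6/-1) · ln(110/14) = -26.60 · ln(7.857)
= -26.60 · (2.0614) = -54.83 mV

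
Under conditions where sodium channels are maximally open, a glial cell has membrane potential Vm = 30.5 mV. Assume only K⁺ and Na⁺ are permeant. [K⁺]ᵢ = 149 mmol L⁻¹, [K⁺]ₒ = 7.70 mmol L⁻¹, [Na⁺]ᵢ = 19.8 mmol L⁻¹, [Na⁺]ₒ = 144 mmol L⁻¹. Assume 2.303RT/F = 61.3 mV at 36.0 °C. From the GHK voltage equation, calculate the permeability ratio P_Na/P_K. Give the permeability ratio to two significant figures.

Let α = P_Na/P_K. GHK: Vm = 61.3·log₁₀[(Kₒ + α·Naₒ)/(Kᵢ + α·Naᵢ)].
10^(Vm/61.3) = 10^(30.5/61.3) = 3.1445
So 3.1445·(Kᵢ + α·Naᵢ) = Kₒ + α·Naₒ → α = (3.1445·149.0 − 7.7) / (144.0 − 3.1445·19.8)
α = (468.5 − 7.7) / (144.0 − 62.26) = 460.8/81.74 = 5.638

5.6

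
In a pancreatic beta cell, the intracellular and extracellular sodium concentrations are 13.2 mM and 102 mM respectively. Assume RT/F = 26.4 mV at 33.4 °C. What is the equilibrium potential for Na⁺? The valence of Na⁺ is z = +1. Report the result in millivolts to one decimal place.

54.0 mV

E = (26.4/z) · ln([Na⁺]_out/[Na⁺]_in) with z = +1.
= (26.4/1) · ln(102/13.2) = 26.40 · ln(7.727)
= 26.40 · (2.0448) = 53.98 mV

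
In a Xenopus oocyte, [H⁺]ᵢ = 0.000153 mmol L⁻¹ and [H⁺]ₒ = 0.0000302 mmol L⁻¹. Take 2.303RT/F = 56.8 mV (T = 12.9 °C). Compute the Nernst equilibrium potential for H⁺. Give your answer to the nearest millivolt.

-40 mV

E = (56.8/z) · log₁₀([H⁺]_out/[H⁺]_in) with z = +1.
= (56.8/1) · log₁₀(0.0000302/0.000153) = 56.80 · log₁₀(0.1974)
= 56.80 · (-0.7047) = -40.03 mV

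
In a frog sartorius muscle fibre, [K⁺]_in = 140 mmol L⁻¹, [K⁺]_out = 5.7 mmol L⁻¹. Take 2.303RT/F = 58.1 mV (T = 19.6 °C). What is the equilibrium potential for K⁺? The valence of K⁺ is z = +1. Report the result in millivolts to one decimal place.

-80.8 mV

E = (58.1/z) · log₁₀([K⁺]_out/[K⁺]_in) with z = +1.
= (58.1/1) · log₁₀(5.7/140) = 58.10 · log₁₀(0.04071)
= 58.10 · (-1.3903) = -80.77 mV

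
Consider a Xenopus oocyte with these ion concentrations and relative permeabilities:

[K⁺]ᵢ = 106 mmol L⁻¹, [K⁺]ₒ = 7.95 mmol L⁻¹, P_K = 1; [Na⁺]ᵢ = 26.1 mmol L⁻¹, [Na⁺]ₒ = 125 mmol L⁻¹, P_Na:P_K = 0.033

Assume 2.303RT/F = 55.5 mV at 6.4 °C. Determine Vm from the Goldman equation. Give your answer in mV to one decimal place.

Vm = 55.5 · log₁₀[(Σ P·[cation]ₒ + Σ P·[anion]ᵢ) / (Σ P·[cation]ᵢ + Σ P·[anion]ₒ)]
Numerator = 1×7.95 + 0.033×125 = 12.07
Denominator = 1×106 + 0.033×26.1 = 106.9
Vm = 55.5 · log₁₀(0.113) = 55.5 × (-0.9469) = -52.55 mV

-52.6 mV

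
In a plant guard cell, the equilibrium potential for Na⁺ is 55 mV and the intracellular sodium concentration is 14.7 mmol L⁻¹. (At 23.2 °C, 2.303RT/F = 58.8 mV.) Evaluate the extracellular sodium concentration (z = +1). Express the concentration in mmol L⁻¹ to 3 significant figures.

Nernst: E = (58.8/1) · log₁₀([out]/[in]), so log₁₀([out]/[in]) = 55.0 × 1 / 58.8 = 0.9354.
[out]/[in] = 10^(0.9354) = 8.617.
[out] = 8.617 × 14.7 = 126.7 mmol L⁻¹.

127 mmol L⁻¹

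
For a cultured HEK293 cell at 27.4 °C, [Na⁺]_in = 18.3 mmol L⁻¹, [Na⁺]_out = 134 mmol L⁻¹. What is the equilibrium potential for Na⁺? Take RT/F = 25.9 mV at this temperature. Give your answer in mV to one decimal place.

E = (25.9/z) · ln([Na⁺]_out/[Na⁺]_in) with z = +1.
= (25.9/1) · ln(134/18.3) = 25.90 · ln(7.322)
= 25.90 · (1.9909) = 51.57 mV

51.6 mV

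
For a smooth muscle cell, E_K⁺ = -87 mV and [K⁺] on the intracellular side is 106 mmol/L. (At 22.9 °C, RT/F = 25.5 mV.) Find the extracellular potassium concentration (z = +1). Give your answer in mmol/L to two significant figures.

3.5 mmol/L

Nernst: E = (25.5/1) · ln([out]/[in]), so ln([out]/[in]) = -87.0 × 1 / 25.5 = -3.4118.
[out]/[in] = e^(-3.4118) = 0.03298.
[out] = 0.03298 × 106 = 3.496 mmol/L.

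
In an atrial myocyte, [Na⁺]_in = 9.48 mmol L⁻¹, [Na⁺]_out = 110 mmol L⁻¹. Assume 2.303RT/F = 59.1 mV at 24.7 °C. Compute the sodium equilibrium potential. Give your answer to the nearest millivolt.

E = (59.1/z) · log₁₀([Na⁺]_out/[Na⁺]_in) with z = +1.
= (59.1/1) · log₁₀(110/9.48) = 59.10 · log₁₀(11.6)
= 59.10 · (1.0646) = 62.92 mV

63 mV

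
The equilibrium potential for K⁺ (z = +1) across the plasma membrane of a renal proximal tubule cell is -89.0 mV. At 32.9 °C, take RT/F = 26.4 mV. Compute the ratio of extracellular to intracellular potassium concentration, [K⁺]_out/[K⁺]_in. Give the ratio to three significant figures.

ln([out]/[in]) = E·z/(26.4) = -89.0 × 1 / 26.4 = -3.3712
[out]/[in] = e^(-3.3712) = 0.03435

0.0343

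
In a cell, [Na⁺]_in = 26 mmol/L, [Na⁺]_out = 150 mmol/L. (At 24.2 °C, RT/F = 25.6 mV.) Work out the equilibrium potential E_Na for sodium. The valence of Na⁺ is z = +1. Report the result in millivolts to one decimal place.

E = (25.6/z) · ln([Na⁺]_out/[Na⁺]_in) with z = +1.
= (25.6/1) · ln(150/26) = 25.60 · ln(5.769)
= 25.60 · (1.7525) = 44.86 mV

44.9 mV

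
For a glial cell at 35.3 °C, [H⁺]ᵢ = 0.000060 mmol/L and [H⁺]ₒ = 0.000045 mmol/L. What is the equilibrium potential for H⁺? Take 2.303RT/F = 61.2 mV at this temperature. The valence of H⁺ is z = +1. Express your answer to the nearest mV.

E = (61.2/z) · log₁₀([H⁺]_out/[H⁺]_in) with z = +1.
= (61.2/1) · log₁₀(0.000045/0.000060) = 61.20 · log₁₀(0.75)
= 61.20 · (-0.1249) = -7.65 mV

-8 mV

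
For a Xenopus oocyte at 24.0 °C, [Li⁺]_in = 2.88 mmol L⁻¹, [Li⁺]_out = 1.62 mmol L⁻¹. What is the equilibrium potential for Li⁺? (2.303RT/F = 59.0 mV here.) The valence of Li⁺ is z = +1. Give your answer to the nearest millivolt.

E = (59.0/z) · log₁₀([Li⁺]_out/[Li⁺]_in) with z = +1.
= (59.0/1) · log₁₀(1.62/2.88) = 59.00 · log₁₀(0.5625)
= 59.00 · (-0.2499) = -14.74 mV

-15 mV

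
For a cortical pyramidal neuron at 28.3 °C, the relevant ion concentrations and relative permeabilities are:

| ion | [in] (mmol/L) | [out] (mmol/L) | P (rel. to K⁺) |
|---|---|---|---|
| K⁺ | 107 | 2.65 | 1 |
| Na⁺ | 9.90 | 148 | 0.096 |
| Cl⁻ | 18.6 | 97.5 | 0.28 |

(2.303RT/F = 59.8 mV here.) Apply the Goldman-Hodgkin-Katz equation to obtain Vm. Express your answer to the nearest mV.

-47 mV

Vm = 59.8 · log₁₀[(Σ P·[cation]ₒ + Σ P·[anion]ᵢ) / (Σ P·[cation]ᵢ + Σ P·[anion]ₒ)]
Numerator = 1×2.65 + 0.096×148 + 0.28×18.6 = 22.07
Denominator = 1×107 + 0.096×9.90 + 0.28×97.5 = 135.3
Vm = 59.8 · log₁₀(0.16315) = 59.8 × (-0.7874) = -47.09 mV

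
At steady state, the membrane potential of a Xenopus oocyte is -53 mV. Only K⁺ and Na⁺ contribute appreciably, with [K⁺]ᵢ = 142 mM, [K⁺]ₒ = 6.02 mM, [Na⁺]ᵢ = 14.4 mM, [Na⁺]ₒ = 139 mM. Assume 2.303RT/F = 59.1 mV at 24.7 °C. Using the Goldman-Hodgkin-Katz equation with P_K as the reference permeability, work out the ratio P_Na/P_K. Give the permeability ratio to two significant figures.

0.087

Let α = P_Na/P_K. GHK: Vm = 59.1·log₁₀[(Kₒ + α·Naₒ)/(Kᵢ + α·Naᵢ)].
10^(Vm/59.1) = 10^(-53.0/59.1) = 0.12683
So 0.12683·(Kᵢ + α·Naᵢ) = Kₒ + α·Naₒ → α = (0.12683·142.0 − 6.02) / (139.0 − 0.12683·14.4)
α = (18.01 − 6.02) / (139.0 − 1.826) = 11.99/137.2 = 0.0874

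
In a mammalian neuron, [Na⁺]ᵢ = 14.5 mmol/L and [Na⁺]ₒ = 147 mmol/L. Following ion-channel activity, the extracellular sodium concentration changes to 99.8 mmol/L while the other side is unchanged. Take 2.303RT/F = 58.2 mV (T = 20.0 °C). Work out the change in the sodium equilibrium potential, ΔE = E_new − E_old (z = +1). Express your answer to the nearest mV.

-10 mV

E_old = (58.2/1)·log₁₀(147/14.5) = 58.55 mV
E_new = (58.2/1)·log₁₀(99.8/14.5) = 48.76 mV
ΔE = 48.76 − (58.55) = -9.79 mV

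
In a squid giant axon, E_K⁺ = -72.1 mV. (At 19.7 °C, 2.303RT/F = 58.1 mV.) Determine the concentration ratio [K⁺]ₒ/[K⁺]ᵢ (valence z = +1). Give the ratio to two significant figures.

log₁₀([out]/[in]) = E·z/(58.1) = -72.1 × 1 / 58.1 = -1.2410
[out]/[in] = 10^(-1.2410) = 0.05742

0.057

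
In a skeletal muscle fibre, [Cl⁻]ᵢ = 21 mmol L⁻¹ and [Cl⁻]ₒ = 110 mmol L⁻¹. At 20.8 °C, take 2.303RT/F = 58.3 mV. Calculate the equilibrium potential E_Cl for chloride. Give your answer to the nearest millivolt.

E = (58.3/z) · log₁₀([Cl⁻]_out/[Cl⁻]_in) with z = -1.
For an anion, dividing by z = -1 reverses the sign.
= (58.3/-1) · log₁₀(110/21) = -58.30 · log₁₀(5.238)
= -58.30 · (0.7192) = -41.93 mV

-42 mV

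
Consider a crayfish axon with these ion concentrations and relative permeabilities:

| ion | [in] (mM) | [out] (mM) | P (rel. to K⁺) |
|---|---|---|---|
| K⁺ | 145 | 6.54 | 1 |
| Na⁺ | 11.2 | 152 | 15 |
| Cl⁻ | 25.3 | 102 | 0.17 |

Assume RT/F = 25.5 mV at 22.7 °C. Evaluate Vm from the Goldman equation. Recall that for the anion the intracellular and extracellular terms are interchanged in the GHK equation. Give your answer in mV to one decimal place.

49.4 mV

Vm = 25.5 · ln[(Σ P·[cation]ₒ + Σ P·[anion]ᵢ) / (Σ P·[cation]ᵢ + Σ P·[anion]ₒ)]
Numerator = 1×6.54 + 15×152 + 0.17×25.3 = 2291
Denominator = 1×145 + 15×11.2 + 0.17×102 = 330.3
Vm = 25.5 · ln(6.9348) = 25.5 × (1.9366) = 49.38 mV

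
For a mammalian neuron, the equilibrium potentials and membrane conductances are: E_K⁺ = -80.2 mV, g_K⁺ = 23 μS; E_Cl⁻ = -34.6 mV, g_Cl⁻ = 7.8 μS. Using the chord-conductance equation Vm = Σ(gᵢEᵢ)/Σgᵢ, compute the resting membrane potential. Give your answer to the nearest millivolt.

-69 mV

Σ gᵢEᵢ = 23·(-80.2) + 7.8·(-34.6) = -2114.48
Σ gᵢ = 23 + 7.8 = 30.8
Vm = -2114.48 / 30.8 = -68.65 mV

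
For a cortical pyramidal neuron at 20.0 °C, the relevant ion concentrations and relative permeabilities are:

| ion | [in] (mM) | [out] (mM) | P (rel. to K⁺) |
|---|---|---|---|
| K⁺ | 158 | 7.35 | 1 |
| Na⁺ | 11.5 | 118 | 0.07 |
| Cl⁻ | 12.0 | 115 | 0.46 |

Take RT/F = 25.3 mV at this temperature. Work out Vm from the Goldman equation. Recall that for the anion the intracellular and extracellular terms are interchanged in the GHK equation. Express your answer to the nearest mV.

-58 mV

Vm = 25.3 · ln[(Σ P·[cation]ₒ + Σ P·[anion]ᵢ) / (Σ P·[cation]ᵢ + Σ P·[anion]ₒ)]
Numerator = 1×7.35 + 0.07×118 + 0.46×12.0 = 21.13
Denominator = 1×158 + 0.07×11.5 + 0.46×115 = 211.7
Vm = 25.3 · ln(0.099809) = 25.3 × (-2.3045) = -58.30 mV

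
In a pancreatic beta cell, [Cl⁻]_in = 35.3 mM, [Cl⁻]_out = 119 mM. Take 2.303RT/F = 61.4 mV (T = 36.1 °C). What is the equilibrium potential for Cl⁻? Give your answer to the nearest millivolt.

E = (61.4/z) · log₁₀([Cl⁻]_out/[Cl⁻]_in) with z = -1.
For an anion, dividing by z = -1 reverses the sign.
= (61.4/-1) · log₁₀(119/35.3) = -61.40 · log₁₀(3.371)
= -61.40 · (0.5278) = -32.41 mV

-32 mV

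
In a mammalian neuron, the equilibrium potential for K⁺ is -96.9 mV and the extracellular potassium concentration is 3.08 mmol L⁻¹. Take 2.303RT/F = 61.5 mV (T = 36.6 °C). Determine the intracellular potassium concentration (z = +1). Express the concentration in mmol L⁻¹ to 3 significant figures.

Nernst: E = (61.5/1) · log₁₀([out]/[in]), so log₁₀([out]/[in]) = -96.9 × 1 / 61.5 = -1.5756.
[out]/[in] = 10^(-1.5756) = 0.02657.
[in] = 3.08 / 0.02657 = 115.9 mmol L⁻¹.

116 mmol L⁻¹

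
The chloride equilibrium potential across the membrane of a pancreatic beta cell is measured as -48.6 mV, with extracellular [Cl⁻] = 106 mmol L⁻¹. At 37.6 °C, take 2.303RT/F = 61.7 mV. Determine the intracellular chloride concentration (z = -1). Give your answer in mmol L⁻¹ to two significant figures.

17 mmol L⁻¹

Nernst: E = (61.7/-1) · log₁₀([out]/[in]), so log₁₀([out]/[in]) = -48.6 × -1 / 61.7 = 0.7877.
[out]/[in] = 10^(0.7877) = 6.133.
[in] = 106 / 6.133 = 17.28 mmol L⁻¹.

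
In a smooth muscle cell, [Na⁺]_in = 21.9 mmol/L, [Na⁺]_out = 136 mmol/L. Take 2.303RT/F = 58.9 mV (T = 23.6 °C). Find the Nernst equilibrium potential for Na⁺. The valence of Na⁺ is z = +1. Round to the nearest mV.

E = (58.9/z) · log₁₀([Na⁺]_out/[Na⁺]_in) with z = +1.
= (58.9/1) · log₁₀(136/21.9) = 58.90 · log₁₀(6.21)
= 58.90 · (0.7931) = 46.71 mV

47 mV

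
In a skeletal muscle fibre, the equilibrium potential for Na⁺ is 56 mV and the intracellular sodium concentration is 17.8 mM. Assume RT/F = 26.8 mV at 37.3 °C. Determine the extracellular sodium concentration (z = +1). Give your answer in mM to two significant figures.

Nernst: E = (26.8/1) · ln([out]/[in]), so ln([out]/[in]) = 56.0 × 1 / 26.8 = 2.0896.
[out]/[in] = e^(2.0896) = 8.081.
[out] = 8.081 × 17.8 = 143.8 mM.

140 mM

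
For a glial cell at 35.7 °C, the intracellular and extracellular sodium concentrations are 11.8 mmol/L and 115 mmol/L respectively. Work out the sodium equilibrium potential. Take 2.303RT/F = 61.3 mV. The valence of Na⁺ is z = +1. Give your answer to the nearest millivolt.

61 mV

E = (61.3/z) · log₁₀([Na⁺]_out/[Na⁺]_in) with z = +1.
= (61.3/1) · log₁₀(115/11.8) = 61.30 · log₁₀(9.746)
= 61.30 · (0.9888) = 60.61 mV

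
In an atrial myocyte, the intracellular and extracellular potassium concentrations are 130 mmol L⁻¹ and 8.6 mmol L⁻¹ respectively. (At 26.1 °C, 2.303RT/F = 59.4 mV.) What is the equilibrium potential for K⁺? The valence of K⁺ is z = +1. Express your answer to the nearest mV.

-70 mV

E = (59.4/z) · log₁₀([K⁺]_out/[K⁺]_in) with z = +1.
= (59.4/1) · log₁₀(8.6/130) = 59.40 · log₁₀(0.06615)
= 59.40 · (-1.1794) = -70.06 mV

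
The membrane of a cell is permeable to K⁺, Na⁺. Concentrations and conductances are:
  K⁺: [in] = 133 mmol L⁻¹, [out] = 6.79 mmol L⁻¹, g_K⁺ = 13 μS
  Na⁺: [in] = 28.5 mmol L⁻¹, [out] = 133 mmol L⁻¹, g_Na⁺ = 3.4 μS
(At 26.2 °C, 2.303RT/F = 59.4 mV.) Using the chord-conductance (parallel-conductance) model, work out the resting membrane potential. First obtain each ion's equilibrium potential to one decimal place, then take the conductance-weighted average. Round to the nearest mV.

E_K⁺ = (59.4/1)·log₁₀(6.79/133) = -76.7 mV
E_Na⁺ = (59.4/1)·log₁₀(133/28.5) = 39.7 mV
Vm = (Σ gᵢEᵢ)/(Σ gᵢ) = (13·-76.7 + 3.4·39.7) / (13 + 3.4)
= -862.12 / 16.4 = -52.57 mV

-53 mV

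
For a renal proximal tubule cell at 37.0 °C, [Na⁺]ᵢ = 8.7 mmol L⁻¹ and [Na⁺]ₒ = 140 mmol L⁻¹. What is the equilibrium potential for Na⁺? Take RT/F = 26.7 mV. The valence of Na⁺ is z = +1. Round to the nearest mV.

74 mV

E = (26.7/z) · ln([Na⁺]_out/[Na⁺]_in) with z = +1.
= (26.7/1) · ln(140/8.7) = 26.70 · ln(16.09)
= 26.70 · (2.7783) = 74.18 mV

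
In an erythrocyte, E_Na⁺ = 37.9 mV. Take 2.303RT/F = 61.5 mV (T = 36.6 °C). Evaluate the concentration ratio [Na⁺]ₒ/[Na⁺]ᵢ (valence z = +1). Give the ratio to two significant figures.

log₁₀([out]/[in]) = E·z/(61.5) = 37.9 × 1 / 61.5 = 0.6163
[out]/[in] = 10^(0.6163) = 4.133

4.1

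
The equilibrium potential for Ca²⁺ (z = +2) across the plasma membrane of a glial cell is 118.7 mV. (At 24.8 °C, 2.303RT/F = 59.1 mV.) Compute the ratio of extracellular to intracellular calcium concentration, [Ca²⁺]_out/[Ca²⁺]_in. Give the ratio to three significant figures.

10400

log₁₀([out]/[in]) = E·z/(59.1) = 118.7 × 2 / 59.1 = 4.0169
[out]/[in] = 10^(4.0169) = 1.04e+04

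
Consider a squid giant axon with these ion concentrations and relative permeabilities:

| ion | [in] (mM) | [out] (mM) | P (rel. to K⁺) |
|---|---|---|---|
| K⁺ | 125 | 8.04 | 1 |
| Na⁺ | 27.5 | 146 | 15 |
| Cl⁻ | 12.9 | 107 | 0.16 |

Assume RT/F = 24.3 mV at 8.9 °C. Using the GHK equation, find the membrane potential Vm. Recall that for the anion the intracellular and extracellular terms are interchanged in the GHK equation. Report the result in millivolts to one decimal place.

33.5 mV

Vm = 24.3 · ln[(Σ P·[cation]ₒ + Σ P·[anion]ᵢ) / (Σ P·[cation]ᵢ + Σ P·[anion]ₒ)]
Numerator = 1×8.04 + 15×146 + 0.16×12.9 = 2200
Denominator = 1×125 + 15×27.5 + 0.16×107 = 554.6
Vm = 24.3 · ln(3.9669) = 24.3 × (1.3780) = 33.48 mV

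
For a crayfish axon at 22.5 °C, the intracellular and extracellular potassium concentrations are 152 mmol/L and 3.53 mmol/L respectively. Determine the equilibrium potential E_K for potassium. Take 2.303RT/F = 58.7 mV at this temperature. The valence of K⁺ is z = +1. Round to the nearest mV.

E = (58.7/z) · log₁₀([K⁺]_out/[K⁺]_in) with z = +1.
= (58.7/1) · log₁₀(3.53/152) = 58.70 · log₁₀(0.02322)
= 58.70 · (-1.6341) = -95.92 mV

-96 mV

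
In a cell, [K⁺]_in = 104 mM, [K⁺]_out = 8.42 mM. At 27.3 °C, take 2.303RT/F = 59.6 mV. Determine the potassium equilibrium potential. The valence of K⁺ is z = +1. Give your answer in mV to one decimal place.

-65.1 mV

E = (59.6/z) · log₁₀([K⁺]_out/[K⁺]_in) with z = +1.
= (59.6/1) · log₁₀(8.42/104) = 59.60 · log₁₀(0.08096)
= 59.60 · (-1.0917) = -65.07 mV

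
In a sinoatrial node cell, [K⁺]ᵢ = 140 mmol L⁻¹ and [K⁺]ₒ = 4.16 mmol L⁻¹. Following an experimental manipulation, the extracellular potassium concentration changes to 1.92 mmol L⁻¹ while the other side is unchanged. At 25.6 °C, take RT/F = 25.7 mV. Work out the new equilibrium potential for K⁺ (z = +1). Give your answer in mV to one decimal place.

After the shift: [K⁺]_out = 1.92, [K⁺]_in = 140 mmol L⁻¹.
E_new = (25.7/1)·ln(1.92/140) = 25.70 · (-4.2893) = -110.24 mV

-110.2 mV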